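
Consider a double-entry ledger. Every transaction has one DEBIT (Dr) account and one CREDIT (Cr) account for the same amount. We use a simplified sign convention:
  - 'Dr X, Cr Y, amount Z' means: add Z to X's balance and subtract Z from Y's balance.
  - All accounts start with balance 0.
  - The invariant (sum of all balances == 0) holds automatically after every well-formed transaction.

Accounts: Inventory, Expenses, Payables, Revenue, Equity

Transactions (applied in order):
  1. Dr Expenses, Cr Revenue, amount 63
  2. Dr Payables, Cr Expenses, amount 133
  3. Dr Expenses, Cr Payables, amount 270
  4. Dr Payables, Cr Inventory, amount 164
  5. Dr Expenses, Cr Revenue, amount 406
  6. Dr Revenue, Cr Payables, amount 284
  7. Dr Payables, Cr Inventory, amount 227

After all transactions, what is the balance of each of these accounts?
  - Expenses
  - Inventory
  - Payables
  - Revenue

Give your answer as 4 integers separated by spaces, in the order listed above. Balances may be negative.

After txn 1 (Dr Expenses, Cr Revenue, amount 63): Expenses=63 Revenue=-63
After txn 2 (Dr Payables, Cr Expenses, amount 133): Expenses=-70 Payables=133 Revenue=-63
After txn 3 (Dr Expenses, Cr Payables, amount 270): Expenses=200 Payables=-137 Revenue=-63
After txn 4 (Dr Payables, Cr Inventory, amount 164): Expenses=200 Inventory=-164 Payables=27 Revenue=-63
After txn 5 (Dr Expenses, Cr Revenue, amount 406): Expenses=606 Inventory=-164 Payables=27 Revenue=-469
After txn 6 (Dr Revenue, Cr Payables, amount 284): Expenses=606 Inventory=-164 Payables=-257 Revenue=-185
After txn 7 (Dr Payables, Cr Inventory, amount 227): Expenses=606 Inventory=-391 Payables=-30 Revenue=-185

Answer: 606 -391 -30 -185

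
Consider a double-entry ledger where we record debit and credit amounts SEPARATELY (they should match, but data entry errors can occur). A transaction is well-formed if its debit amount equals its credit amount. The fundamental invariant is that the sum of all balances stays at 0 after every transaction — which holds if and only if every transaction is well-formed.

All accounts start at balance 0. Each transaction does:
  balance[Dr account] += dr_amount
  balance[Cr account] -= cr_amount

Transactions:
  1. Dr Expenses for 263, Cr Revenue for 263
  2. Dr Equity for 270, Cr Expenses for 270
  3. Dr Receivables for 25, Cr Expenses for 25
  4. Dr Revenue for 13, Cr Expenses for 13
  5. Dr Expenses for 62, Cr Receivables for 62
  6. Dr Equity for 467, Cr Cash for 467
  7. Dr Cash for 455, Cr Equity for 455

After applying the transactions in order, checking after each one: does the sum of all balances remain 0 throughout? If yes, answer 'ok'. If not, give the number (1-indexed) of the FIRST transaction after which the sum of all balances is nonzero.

Answer: ok

Derivation:
After txn 1: dr=263 cr=263 sum_balances=0
After txn 2: dr=270 cr=270 sum_balances=0
After txn 3: dr=25 cr=25 sum_balances=0
After txn 4: dr=13 cr=13 sum_balances=0
After txn 5: dr=62 cr=62 sum_balances=0
After txn 6: dr=467 cr=467 sum_balances=0
After txn 7: dr=455 cr=455 sum_balances=0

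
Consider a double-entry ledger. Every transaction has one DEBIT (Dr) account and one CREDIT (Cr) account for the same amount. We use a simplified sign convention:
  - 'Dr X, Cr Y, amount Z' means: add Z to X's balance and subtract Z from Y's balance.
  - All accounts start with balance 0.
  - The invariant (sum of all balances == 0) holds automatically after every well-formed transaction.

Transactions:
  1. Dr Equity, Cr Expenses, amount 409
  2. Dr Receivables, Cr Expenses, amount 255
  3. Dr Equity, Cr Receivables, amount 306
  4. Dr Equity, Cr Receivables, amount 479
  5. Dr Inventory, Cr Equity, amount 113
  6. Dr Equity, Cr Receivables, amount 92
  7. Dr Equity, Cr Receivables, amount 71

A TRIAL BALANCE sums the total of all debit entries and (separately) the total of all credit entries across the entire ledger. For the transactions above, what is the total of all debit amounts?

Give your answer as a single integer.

Answer: 1725

Derivation:
Txn 1: debit+=409
Txn 2: debit+=255
Txn 3: debit+=306
Txn 4: debit+=479
Txn 5: debit+=113
Txn 6: debit+=92
Txn 7: debit+=71
Total debits = 1725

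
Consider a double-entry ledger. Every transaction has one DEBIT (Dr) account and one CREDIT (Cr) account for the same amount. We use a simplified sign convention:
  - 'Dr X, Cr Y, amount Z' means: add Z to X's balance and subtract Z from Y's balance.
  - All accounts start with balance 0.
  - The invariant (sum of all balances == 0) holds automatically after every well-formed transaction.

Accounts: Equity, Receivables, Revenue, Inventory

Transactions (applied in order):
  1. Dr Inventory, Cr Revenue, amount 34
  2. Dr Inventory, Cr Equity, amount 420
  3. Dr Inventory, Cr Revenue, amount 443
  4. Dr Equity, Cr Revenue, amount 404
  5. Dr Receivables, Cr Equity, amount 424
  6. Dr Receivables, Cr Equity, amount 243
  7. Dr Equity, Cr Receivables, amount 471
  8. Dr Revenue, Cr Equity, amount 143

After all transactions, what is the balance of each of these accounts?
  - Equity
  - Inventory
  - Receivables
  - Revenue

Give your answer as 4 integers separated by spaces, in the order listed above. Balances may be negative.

Answer: -355 897 196 -738

Derivation:
After txn 1 (Dr Inventory, Cr Revenue, amount 34): Inventory=34 Revenue=-34
After txn 2 (Dr Inventory, Cr Equity, amount 420): Equity=-420 Inventory=454 Revenue=-34
After txn 3 (Dr Inventory, Cr Revenue, amount 443): Equity=-420 Inventory=897 Revenue=-477
After txn 4 (Dr Equity, Cr Revenue, amount 404): Equity=-16 Inventory=897 Revenue=-881
After txn 5 (Dr Receivables, Cr Equity, amount 424): Equity=-440 Inventory=897 Receivables=424 Revenue=-881
After txn 6 (Dr Receivables, Cr Equity, amount 243): Equity=-683 Inventory=897 Receivables=667 Revenue=-881
After txn 7 (Dr Equity, Cr Receivables, amount 471): Equity=-212 Inventory=897 Receivables=196 Revenue=-881
After txn 8 (Dr Revenue, Cr Equity, amount 143): Equity=-355 Inventory=897 Receivables=196 Revenue=-738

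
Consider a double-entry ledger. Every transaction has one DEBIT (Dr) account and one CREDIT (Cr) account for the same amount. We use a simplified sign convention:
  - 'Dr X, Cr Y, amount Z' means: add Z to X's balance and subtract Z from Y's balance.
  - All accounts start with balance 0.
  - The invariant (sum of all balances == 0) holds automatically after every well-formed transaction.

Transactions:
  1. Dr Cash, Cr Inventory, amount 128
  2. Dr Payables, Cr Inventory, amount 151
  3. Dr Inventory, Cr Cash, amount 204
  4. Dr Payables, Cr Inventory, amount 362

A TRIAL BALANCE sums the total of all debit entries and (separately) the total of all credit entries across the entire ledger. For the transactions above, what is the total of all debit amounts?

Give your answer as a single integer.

Txn 1: debit+=128
Txn 2: debit+=151
Txn 3: debit+=204
Txn 4: debit+=362
Total debits = 845

Answer: 845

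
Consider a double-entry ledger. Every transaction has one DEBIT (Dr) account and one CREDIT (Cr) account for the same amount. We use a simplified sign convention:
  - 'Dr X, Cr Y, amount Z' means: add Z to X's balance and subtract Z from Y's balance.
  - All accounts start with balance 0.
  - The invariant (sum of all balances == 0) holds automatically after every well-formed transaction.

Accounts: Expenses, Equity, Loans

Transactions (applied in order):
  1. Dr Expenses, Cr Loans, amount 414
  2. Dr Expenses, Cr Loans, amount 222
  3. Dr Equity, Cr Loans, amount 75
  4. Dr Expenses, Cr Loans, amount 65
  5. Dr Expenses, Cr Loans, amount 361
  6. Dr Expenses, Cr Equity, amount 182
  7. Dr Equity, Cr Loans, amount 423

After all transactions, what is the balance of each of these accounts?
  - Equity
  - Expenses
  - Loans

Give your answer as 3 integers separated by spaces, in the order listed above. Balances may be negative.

After txn 1 (Dr Expenses, Cr Loans, amount 414): Expenses=414 Loans=-414
After txn 2 (Dr Expenses, Cr Loans, amount 222): Expenses=636 Loans=-636
After txn 3 (Dr Equity, Cr Loans, amount 75): Equity=75 Expenses=636 Loans=-711
After txn 4 (Dr Expenses, Cr Loans, amount 65): Equity=75 Expenses=701 Loans=-776
After txn 5 (Dr Expenses, Cr Loans, amount 361): Equity=75 Expenses=1062 Loans=-1137
After txn 6 (Dr Expenses, Cr Equity, amount 182): Equity=-107 Expenses=1244 Loans=-1137
After txn 7 (Dr Equity, Cr Loans, amount 423): Equity=316 Expenses=1244 Loans=-1560

Answer: 316 1244 -1560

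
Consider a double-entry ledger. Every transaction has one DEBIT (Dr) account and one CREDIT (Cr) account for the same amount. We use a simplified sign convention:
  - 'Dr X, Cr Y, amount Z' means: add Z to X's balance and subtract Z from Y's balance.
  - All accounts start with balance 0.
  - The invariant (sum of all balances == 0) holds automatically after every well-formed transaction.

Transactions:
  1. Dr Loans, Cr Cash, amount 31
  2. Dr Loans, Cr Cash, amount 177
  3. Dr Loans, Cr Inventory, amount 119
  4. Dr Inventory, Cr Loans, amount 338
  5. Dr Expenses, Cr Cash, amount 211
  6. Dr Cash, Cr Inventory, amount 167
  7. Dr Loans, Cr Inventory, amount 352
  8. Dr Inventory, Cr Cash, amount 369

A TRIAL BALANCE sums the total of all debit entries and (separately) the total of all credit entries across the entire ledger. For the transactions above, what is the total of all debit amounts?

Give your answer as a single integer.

Txn 1: debit+=31
Txn 2: debit+=177
Txn 3: debit+=119
Txn 4: debit+=338
Txn 5: debit+=211
Txn 6: debit+=167
Txn 7: debit+=352
Txn 8: debit+=369
Total debits = 1764

Answer: 1764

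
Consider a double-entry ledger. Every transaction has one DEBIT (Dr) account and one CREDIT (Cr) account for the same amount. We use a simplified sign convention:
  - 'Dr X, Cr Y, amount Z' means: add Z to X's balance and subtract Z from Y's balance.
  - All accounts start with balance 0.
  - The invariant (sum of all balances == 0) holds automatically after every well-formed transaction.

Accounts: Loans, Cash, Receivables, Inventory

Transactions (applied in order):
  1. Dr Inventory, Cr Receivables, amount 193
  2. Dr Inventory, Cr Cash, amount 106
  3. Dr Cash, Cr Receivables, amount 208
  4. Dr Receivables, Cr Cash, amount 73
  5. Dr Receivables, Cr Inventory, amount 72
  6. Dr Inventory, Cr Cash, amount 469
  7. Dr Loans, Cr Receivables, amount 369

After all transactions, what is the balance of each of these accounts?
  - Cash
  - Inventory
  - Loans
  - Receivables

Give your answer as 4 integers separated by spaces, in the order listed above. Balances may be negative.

Answer: -440 696 369 -625

Derivation:
After txn 1 (Dr Inventory, Cr Receivables, amount 193): Inventory=193 Receivables=-193
After txn 2 (Dr Inventory, Cr Cash, amount 106): Cash=-106 Inventory=299 Receivables=-193
After txn 3 (Dr Cash, Cr Receivables, amount 208): Cash=102 Inventory=299 Receivables=-401
After txn 4 (Dr Receivables, Cr Cash, amount 73): Cash=29 Inventory=299 Receivables=-328
After txn 5 (Dr Receivables, Cr Inventory, amount 72): Cash=29 Inventory=227 Receivables=-256
After txn 6 (Dr Inventory, Cr Cash, amount 469): Cash=-440 Inventory=696 Receivables=-256
After txn 7 (Dr Loans, Cr Receivables, amount 369): Cash=-440 Inventory=696 Loans=369 Receivables=-625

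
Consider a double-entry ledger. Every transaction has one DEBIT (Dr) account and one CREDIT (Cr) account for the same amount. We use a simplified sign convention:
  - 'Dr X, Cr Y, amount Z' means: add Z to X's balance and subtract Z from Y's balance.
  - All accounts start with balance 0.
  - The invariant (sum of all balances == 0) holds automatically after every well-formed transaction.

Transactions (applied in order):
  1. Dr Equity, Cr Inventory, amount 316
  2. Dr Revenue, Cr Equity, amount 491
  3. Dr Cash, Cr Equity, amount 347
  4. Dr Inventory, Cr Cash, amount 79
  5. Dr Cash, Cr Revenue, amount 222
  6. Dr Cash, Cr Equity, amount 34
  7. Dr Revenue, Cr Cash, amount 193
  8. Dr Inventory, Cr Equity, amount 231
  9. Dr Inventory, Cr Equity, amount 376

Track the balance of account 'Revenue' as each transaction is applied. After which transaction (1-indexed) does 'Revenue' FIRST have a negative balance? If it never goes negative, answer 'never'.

Answer: never

Derivation:
After txn 1: Revenue=0
After txn 2: Revenue=491
After txn 3: Revenue=491
After txn 4: Revenue=491
After txn 5: Revenue=269
After txn 6: Revenue=269
After txn 7: Revenue=462
After txn 8: Revenue=462
After txn 9: Revenue=462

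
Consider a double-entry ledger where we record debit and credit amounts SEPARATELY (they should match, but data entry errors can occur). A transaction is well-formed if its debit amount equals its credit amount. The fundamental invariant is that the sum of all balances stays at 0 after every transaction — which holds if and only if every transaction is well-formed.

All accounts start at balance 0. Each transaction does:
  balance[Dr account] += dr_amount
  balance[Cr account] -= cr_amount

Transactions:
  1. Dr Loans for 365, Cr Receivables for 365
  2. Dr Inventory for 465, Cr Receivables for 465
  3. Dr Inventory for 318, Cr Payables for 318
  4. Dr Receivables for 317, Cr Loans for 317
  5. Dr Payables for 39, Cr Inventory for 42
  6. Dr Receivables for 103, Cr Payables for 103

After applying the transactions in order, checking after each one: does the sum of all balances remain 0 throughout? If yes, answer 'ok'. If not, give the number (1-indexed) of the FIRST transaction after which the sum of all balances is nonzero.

After txn 1: dr=365 cr=365 sum_balances=0
After txn 2: dr=465 cr=465 sum_balances=0
After txn 3: dr=318 cr=318 sum_balances=0
After txn 4: dr=317 cr=317 sum_balances=0
After txn 5: dr=39 cr=42 sum_balances=-3
After txn 6: dr=103 cr=103 sum_balances=-3

Answer: 5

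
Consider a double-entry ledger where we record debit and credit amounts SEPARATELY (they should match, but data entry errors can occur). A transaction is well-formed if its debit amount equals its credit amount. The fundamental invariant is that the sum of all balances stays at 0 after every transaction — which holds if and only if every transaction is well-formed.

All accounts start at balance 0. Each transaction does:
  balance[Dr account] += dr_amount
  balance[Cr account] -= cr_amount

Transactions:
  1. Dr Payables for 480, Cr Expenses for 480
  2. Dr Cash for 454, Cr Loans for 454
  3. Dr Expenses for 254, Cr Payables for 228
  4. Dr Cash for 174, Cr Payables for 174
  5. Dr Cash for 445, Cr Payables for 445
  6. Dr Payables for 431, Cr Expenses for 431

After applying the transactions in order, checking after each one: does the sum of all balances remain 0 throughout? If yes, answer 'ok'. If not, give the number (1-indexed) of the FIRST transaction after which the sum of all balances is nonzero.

After txn 1: dr=480 cr=480 sum_balances=0
After txn 2: dr=454 cr=454 sum_balances=0
After txn 3: dr=254 cr=228 sum_balances=26
After txn 4: dr=174 cr=174 sum_balances=26
After txn 5: dr=445 cr=445 sum_balances=26
After txn 6: dr=431 cr=431 sum_balances=26

Answer: 3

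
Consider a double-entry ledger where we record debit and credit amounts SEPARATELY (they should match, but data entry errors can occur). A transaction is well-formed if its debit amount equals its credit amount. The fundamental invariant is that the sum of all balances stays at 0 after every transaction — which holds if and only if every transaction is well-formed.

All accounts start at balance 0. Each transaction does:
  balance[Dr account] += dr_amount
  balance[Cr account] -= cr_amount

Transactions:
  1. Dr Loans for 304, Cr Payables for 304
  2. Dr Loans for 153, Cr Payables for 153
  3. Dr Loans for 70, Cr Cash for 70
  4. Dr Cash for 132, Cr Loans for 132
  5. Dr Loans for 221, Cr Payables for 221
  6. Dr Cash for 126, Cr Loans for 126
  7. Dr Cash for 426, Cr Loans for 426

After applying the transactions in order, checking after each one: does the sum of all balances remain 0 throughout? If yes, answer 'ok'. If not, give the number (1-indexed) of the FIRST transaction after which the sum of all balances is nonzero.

After txn 1: dr=304 cr=304 sum_balances=0
After txn 2: dr=153 cr=153 sum_balances=0
After txn 3: dr=70 cr=70 sum_balances=0
After txn 4: dr=132 cr=132 sum_balances=0
After txn 5: dr=221 cr=221 sum_balances=0
After txn 6: dr=126 cr=126 sum_balances=0
After txn 7: dr=426 cr=426 sum_balances=0

Answer: ok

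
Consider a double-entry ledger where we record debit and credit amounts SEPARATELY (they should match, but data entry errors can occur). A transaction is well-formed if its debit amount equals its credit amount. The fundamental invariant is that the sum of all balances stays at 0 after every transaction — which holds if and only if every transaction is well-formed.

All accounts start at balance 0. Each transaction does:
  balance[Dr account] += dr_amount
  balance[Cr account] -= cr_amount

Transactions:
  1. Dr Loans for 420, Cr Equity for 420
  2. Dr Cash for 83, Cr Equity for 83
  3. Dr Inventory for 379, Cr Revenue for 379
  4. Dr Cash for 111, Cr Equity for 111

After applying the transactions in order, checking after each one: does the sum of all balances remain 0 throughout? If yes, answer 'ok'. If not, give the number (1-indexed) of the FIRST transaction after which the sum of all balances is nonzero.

Answer: ok

Derivation:
After txn 1: dr=420 cr=420 sum_balances=0
After txn 2: dr=83 cr=83 sum_balances=0
After txn 3: dr=379 cr=379 sum_balances=0
After txn 4: dr=111 cr=111 sum_balances=0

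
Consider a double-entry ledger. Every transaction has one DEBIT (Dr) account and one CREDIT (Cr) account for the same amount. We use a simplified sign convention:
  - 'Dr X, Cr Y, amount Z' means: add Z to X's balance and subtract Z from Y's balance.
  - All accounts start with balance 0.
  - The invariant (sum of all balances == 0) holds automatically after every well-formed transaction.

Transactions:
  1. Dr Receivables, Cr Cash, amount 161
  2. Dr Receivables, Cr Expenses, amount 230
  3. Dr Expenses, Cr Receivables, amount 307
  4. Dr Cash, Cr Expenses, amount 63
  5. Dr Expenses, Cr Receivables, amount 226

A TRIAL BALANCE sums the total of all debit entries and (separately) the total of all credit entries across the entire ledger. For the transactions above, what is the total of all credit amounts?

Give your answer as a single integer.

Answer: 987

Derivation:
Txn 1: credit+=161
Txn 2: credit+=230
Txn 3: credit+=307
Txn 4: credit+=63
Txn 5: credit+=226
Total credits = 987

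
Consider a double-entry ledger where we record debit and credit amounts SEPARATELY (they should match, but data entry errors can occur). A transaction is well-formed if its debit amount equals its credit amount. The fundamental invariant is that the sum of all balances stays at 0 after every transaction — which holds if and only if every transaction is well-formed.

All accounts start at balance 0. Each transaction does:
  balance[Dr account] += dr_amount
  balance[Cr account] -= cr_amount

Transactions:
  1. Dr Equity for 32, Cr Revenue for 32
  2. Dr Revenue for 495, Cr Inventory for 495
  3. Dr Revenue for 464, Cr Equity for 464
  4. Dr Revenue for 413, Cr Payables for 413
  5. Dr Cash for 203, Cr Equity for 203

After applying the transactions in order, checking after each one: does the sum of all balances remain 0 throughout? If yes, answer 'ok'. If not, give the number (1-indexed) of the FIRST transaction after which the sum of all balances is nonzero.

After txn 1: dr=32 cr=32 sum_balances=0
After txn 2: dr=495 cr=495 sum_balances=0
After txn 3: dr=464 cr=464 sum_balances=0
After txn 4: dr=413 cr=413 sum_balances=0
After txn 5: dr=203 cr=203 sum_balances=0

Answer: ok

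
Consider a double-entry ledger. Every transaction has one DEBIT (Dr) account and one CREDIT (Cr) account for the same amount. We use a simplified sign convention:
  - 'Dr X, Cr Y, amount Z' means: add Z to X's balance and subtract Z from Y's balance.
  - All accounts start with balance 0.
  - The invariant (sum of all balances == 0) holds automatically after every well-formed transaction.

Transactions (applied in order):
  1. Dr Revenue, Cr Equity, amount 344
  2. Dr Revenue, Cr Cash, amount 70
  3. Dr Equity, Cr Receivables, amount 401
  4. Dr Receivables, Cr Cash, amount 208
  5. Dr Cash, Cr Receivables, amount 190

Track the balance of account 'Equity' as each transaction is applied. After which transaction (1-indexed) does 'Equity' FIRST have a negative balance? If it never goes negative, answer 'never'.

After txn 1: Equity=-344

Answer: 1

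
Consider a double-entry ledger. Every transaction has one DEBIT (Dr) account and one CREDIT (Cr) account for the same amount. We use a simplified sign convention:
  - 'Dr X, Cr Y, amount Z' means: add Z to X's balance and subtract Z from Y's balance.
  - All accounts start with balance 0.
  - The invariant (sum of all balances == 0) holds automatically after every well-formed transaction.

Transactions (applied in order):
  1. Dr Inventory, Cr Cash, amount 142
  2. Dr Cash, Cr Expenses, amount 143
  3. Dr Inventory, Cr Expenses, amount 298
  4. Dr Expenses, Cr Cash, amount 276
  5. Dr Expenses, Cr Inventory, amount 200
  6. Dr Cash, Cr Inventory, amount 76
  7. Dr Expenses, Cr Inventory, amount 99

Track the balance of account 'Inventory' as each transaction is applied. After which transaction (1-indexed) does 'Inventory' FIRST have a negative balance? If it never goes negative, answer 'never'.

Answer: never

Derivation:
After txn 1: Inventory=142
After txn 2: Inventory=142
After txn 3: Inventory=440
After txn 4: Inventory=440
After txn 5: Inventory=240
After txn 6: Inventory=164
After txn 7: Inventory=65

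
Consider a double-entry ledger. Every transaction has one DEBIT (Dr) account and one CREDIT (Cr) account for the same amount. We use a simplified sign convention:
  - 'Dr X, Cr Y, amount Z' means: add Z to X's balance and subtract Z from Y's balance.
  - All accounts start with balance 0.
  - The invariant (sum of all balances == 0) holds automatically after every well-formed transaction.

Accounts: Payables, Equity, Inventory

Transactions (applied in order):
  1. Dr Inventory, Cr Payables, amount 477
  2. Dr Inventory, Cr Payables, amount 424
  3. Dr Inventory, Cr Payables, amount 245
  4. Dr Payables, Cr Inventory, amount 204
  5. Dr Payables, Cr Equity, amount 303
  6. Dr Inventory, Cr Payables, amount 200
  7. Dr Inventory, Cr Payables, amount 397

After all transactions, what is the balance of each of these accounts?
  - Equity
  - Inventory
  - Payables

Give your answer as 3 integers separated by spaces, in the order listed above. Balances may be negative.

Answer: -303 1539 -1236

Derivation:
After txn 1 (Dr Inventory, Cr Payables, amount 477): Inventory=477 Payables=-477
After txn 2 (Dr Inventory, Cr Payables, amount 424): Inventory=901 Payables=-901
After txn 3 (Dr Inventory, Cr Payables, amount 245): Inventory=1146 Payables=-1146
After txn 4 (Dr Payables, Cr Inventory, amount 204): Inventory=942 Payables=-942
After txn 5 (Dr Payables, Cr Equity, amount 303): Equity=-303 Inventory=942 Payables=-639
After txn 6 (Dr Inventory, Cr Payables, amount 200): Equity=-303 Inventory=1142 Payables=-839
After txn 7 (Dr Inventory, Cr Payables, amount 397): Equity=-303 Inventory=1539 Payables=-1236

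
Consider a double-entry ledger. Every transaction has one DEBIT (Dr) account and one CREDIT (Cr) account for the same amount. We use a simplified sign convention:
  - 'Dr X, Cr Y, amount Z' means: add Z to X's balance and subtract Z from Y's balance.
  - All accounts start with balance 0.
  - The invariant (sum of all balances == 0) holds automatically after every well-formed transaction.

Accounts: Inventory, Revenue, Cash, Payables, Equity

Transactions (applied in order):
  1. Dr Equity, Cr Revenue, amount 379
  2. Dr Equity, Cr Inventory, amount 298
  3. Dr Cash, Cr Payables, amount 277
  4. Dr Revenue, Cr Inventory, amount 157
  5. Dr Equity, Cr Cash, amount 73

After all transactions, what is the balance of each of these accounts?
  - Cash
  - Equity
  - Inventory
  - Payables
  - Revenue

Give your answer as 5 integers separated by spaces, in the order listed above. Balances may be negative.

After txn 1 (Dr Equity, Cr Revenue, amount 379): Equity=379 Revenue=-379
After txn 2 (Dr Equity, Cr Inventory, amount 298): Equity=677 Inventory=-298 Revenue=-379
After txn 3 (Dr Cash, Cr Payables, amount 277): Cash=277 Equity=677 Inventory=-298 Payables=-277 Revenue=-379
After txn 4 (Dr Revenue, Cr Inventory, amount 157): Cash=277 Equity=677 Inventory=-455 Payables=-277 Revenue=-222
After txn 5 (Dr Equity, Cr Cash, amount 73): Cash=204 Equity=750 Inventory=-455 Payables=-277 Revenue=-222

Answer: 204 750 -455 -277 -222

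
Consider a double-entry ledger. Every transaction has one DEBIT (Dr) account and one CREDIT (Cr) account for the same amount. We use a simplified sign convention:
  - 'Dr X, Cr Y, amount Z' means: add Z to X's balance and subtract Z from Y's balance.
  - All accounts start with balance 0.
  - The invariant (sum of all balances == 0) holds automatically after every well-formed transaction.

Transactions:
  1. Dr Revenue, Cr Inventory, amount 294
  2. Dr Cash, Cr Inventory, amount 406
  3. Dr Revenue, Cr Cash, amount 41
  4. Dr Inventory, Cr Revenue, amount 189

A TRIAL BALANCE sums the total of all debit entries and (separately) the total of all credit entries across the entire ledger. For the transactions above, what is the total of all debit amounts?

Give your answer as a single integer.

Answer: 930

Derivation:
Txn 1: debit+=294
Txn 2: debit+=406
Txn 3: debit+=41
Txn 4: debit+=189
Total debits = 930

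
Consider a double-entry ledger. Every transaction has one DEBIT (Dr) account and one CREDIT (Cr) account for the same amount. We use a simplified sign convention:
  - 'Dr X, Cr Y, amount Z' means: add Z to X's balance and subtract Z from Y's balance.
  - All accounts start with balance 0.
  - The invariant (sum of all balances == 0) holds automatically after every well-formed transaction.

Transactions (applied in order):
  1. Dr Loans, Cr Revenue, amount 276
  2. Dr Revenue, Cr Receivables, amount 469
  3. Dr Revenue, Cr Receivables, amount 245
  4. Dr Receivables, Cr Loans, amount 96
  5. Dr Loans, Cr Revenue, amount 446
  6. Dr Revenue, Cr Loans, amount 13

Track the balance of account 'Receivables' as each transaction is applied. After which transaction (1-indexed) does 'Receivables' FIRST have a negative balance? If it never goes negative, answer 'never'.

After txn 1: Receivables=0
After txn 2: Receivables=-469

Answer: 2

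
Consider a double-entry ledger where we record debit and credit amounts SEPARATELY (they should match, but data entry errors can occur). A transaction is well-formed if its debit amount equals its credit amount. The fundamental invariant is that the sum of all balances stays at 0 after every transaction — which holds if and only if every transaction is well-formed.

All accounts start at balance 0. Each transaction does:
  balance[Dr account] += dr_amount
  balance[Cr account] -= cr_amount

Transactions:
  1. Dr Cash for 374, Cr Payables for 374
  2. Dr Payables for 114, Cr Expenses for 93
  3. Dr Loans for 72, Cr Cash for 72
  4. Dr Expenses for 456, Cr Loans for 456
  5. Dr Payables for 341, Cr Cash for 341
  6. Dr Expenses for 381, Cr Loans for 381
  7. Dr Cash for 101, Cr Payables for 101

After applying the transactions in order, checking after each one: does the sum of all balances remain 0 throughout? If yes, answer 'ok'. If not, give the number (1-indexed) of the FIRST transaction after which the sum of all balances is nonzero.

Answer: 2

Derivation:
After txn 1: dr=374 cr=374 sum_balances=0
After txn 2: dr=114 cr=93 sum_balances=21
After txn 3: dr=72 cr=72 sum_balances=21
After txn 4: dr=456 cr=456 sum_balances=21
After txn 5: dr=341 cr=341 sum_balances=21
After txn 6: dr=381 cr=381 sum_balances=21
After txn 7: dr=101 cr=101 sum_balances=21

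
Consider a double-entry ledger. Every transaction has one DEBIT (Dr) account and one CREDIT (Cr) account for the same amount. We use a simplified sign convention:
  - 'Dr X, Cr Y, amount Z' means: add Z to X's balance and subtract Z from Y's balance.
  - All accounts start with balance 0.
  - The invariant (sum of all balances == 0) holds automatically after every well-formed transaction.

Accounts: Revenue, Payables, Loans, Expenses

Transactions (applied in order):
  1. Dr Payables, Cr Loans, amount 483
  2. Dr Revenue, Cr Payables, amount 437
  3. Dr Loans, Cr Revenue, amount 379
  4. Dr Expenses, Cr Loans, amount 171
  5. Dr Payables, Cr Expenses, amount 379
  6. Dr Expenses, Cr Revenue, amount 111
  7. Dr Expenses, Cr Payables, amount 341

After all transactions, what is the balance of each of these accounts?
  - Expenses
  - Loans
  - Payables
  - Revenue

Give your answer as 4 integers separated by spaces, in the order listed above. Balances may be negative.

Answer: 244 -275 84 -53

Derivation:
After txn 1 (Dr Payables, Cr Loans, amount 483): Loans=-483 Payables=483
After txn 2 (Dr Revenue, Cr Payables, amount 437): Loans=-483 Payables=46 Revenue=437
After txn 3 (Dr Loans, Cr Revenue, amount 379): Loans=-104 Payables=46 Revenue=58
After txn 4 (Dr Expenses, Cr Loans, amount 171): Expenses=171 Loans=-275 Payables=46 Revenue=58
After txn 5 (Dr Payables, Cr Expenses, amount 379): Expenses=-208 Loans=-275 Payables=425 Revenue=58
After txn 6 (Dr Expenses, Cr Revenue, amount 111): Expenses=-97 Loans=-275 Payables=425 Revenue=-53
After txn 7 (Dr Expenses, Cr Payables, amount 341): Expenses=244 Loans=-275 Payables=84 Revenue=-53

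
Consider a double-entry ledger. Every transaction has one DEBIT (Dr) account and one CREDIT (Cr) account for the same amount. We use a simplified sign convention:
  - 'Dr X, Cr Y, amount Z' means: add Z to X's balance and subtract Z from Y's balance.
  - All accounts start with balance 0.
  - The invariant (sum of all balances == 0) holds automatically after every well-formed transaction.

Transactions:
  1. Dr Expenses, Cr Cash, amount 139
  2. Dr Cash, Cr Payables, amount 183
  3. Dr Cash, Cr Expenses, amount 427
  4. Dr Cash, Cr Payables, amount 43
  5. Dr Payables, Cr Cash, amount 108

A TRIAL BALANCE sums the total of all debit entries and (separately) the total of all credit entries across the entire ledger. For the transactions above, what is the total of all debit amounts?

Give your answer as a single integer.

Answer: 900

Derivation:
Txn 1: debit+=139
Txn 2: debit+=183
Txn 3: debit+=427
Txn 4: debit+=43
Txn 5: debit+=108
Total debits = 900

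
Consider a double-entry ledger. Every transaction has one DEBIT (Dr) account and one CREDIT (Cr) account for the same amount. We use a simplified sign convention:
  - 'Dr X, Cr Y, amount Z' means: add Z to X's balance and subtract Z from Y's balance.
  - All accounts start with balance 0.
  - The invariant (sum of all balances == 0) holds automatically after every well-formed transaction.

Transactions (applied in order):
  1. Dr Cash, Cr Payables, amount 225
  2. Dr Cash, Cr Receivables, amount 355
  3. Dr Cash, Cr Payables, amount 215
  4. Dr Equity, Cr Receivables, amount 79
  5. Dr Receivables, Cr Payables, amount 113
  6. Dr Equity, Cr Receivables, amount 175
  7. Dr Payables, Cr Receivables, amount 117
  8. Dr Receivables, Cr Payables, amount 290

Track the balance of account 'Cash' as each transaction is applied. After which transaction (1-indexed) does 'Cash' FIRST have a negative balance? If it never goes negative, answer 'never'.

After txn 1: Cash=225
After txn 2: Cash=580
After txn 3: Cash=795
After txn 4: Cash=795
After txn 5: Cash=795
After txn 6: Cash=795
After txn 7: Cash=795
After txn 8: Cash=795

Answer: never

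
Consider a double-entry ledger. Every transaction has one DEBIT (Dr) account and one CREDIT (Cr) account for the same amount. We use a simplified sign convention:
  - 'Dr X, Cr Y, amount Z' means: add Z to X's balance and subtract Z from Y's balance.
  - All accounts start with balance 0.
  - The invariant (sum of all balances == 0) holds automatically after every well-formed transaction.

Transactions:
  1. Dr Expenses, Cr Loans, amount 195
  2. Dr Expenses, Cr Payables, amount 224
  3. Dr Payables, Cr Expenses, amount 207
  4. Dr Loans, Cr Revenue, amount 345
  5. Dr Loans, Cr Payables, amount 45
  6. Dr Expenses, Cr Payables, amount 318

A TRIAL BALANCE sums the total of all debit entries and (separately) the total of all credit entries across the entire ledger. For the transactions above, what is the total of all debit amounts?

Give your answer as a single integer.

Txn 1: debit+=195
Txn 2: debit+=224
Txn 3: debit+=207
Txn 4: debit+=345
Txn 5: debit+=45
Txn 6: debit+=318
Total debits = 1334

Answer: 1334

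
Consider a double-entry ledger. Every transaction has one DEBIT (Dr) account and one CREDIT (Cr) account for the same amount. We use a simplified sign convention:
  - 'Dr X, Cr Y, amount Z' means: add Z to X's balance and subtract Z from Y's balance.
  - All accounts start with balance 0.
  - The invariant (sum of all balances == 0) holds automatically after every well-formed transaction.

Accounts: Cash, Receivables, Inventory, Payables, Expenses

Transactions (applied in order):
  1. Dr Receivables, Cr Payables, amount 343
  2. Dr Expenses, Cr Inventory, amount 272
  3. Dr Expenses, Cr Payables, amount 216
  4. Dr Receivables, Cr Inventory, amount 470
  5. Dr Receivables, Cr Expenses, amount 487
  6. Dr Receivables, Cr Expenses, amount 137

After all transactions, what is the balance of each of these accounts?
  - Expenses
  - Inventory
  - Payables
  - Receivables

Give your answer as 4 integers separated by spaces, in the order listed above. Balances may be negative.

Answer: -136 -742 -559 1437

Derivation:
After txn 1 (Dr Receivables, Cr Payables, amount 343): Payables=-343 Receivables=343
After txn 2 (Dr Expenses, Cr Inventory, amount 272): Expenses=272 Inventory=-272 Payables=-343 Receivables=343
After txn 3 (Dr Expenses, Cr Payables, amount 216): Expenses=488 Inventory=-272 Payables=-559 Receivables=343
After txn 4 (Dr Receivables, Cr Inventory, amount 470): Expenses=488 Inventory=-742 Payables=-559 Receivables=813
After txn 5 (Dr Receivables, Cr Expenses, amount 487): Expenses=1 Inventory=-742 Payables=-559 Receivables=1300
After txn 6 (Dr Receivables, Cr Expenses, amount 137): Expenses=-136 Inventory=-742 Payables=-559 Receivables=1437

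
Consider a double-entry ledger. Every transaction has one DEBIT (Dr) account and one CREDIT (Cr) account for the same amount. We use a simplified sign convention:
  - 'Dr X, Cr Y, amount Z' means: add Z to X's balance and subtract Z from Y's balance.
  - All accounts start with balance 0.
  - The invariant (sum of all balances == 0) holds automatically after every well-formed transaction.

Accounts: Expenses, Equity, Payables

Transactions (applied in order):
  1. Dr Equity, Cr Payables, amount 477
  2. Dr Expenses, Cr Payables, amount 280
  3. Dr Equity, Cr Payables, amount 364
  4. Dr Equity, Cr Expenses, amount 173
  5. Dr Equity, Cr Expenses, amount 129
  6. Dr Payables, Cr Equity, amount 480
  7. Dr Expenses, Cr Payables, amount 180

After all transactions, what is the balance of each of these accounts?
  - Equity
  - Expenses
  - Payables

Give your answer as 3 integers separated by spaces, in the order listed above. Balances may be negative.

After txn 1 (Dr Equity, Cr Payables, amount 477): Equity=477 Payables=-477
After txn 2 (Dr Expenses, Cr Payables, amount 280): Equity=477 Expenses=280 Payables=-757
After txn 3 (Dr Equity, Cr Payables, amount 364): Equity=841 Expenses=280 Payables=-1121
After txn 4 (Dr Equity, Cr Expenses, amount 173): Equity=1014 Expenses=107 Payables=-1121
After txn 5 (Dr Equity, Cr Expenses, amount 129): Equity=1143 Expenses=-22 Payables=-1121
After txn 6 (Dr Payables, Cr Equity, amount 480): Equity=663 Expenses=-22 Payables=-641
After txn 7 (Dr Expenses, Cr Payables, amount 180): Equity=663 Expenses=158 Payables=-821

Answer: 663 158 -821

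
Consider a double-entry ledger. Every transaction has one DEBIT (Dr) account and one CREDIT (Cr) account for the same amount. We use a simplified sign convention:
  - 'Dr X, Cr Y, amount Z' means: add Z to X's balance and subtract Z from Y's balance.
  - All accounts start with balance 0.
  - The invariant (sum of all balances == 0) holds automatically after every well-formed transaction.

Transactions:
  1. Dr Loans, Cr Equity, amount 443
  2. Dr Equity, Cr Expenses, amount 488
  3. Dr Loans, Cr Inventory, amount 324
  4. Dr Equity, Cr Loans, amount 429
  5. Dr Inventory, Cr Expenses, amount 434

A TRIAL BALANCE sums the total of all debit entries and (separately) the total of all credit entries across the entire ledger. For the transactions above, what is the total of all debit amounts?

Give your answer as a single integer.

Txn 1: debit+=443
Txn 2: debit+=488
Txn 3: debit+=324
Txn 4: debit+=429
Txn 5: debit+=434
Total debits = 2118

Answer: 2118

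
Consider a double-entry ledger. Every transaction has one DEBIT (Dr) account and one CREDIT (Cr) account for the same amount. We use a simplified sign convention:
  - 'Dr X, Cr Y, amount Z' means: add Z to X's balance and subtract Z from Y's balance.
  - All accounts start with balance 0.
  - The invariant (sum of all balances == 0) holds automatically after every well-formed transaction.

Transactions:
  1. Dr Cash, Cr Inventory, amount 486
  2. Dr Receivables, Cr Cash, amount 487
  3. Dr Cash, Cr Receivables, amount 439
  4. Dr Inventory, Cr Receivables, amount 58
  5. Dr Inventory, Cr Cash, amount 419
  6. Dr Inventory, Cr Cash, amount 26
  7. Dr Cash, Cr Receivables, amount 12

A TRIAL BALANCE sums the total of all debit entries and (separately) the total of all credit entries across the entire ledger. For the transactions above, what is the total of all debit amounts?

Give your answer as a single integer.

Txn 1: debit+=486
Txn 2: debit+=487
Txn 3: debit+=439
Txn 4: debit+=58
Txn 5: debit+=419
Txn 6: debit+=26
Txn 7: debit+=12
Total debits = 1927

Answer: 1927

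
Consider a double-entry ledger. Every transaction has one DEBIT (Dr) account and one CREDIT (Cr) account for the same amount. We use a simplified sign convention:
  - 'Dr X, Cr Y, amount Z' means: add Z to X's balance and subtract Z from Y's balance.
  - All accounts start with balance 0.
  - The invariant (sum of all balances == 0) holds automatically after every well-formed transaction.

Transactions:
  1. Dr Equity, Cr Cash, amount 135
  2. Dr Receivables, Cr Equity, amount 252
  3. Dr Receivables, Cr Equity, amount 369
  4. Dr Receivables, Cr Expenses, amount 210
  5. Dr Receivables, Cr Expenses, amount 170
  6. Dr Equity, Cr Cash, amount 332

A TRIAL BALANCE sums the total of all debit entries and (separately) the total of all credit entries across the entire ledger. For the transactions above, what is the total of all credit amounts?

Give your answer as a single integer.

Answer: 1468

Derivation:
Txn 1: credit+=135
Txn 2: credit+=252
Txn 3: credit+=369
Txn 4: credit+=210
Txn 5: credit+=170
Txn 6: credit+=332
Total credits = 1468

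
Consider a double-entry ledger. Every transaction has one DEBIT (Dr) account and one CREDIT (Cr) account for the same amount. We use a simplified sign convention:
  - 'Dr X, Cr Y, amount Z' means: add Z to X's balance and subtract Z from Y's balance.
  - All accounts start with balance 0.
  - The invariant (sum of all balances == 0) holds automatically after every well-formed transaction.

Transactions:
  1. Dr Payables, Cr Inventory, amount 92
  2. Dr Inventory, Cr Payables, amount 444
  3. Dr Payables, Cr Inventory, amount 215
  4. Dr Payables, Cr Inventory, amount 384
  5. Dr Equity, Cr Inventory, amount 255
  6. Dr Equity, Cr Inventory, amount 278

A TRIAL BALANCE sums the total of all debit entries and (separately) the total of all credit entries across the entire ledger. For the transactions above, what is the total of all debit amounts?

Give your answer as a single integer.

Answer: 1668

Derivation:
Txn 1: debit+=92
Txn 2: debit+=444
Txn 3: debit+=215
Txn 4: debit+=384
Txn 5: debit+=255
Txn 6: debit+=278
Total debits = 1668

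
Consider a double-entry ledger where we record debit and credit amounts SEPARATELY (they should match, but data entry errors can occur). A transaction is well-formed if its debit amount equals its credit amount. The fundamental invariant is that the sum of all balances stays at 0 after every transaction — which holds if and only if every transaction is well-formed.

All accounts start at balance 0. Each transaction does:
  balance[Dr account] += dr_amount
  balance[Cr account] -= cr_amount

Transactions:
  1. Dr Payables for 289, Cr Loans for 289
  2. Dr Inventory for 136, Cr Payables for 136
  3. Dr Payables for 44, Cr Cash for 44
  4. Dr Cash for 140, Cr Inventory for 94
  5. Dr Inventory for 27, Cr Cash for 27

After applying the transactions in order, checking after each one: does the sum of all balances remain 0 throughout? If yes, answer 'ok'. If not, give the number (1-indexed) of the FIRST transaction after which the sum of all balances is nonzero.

Answer: 4

Derivation:
After txn 1: dr=289 cr=289 sum_balances=0
After txn 2: dr=136 cr=136 sum_balances=0
After txn 3: dr=44 cr=44 sum_balances=0
After txn 4: dr=140 cr=94 sum_balances=46
After txn 5: dr=27 cr=27 sum_balances=46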